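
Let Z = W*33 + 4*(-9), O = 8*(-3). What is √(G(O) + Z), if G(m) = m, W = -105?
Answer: 5*I*√141 ≈ 59.372*I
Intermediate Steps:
O = -24
Z = -3501 (Z = -105*33 + 4*(-9) = -3465 - 36 = -3501)
√(G(O) + Z) = √(-24 - 3501) = √(-3525) = 5*I*√141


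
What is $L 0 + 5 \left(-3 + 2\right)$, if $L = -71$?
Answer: $-5$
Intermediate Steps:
$L 0 + 5 \left(-3 + 2\right) = \left(-71\right) 0 + 5 \left(-3 + 2\right) = 0 + 5 \left(-1\right) = 0 - 5 = -5$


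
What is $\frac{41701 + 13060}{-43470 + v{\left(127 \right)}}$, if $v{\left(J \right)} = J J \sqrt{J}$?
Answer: $\frac{2380460670}{31148728507} + \frac{883240169 \sqrt{127}}{31148728507} \approx 0.39597$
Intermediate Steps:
$v{\left(J \right)} = J^{\frac{5}{2}}$ ($v{\left(J \right)} = J^{2} \sqrt{J} = J^{\frac{5}{2}}$)
$\frac{41701 + 13060}{-43470 + v{\left(127 \right)}} = \frac{41701 + 13060}{-43470 + 127^{\frac{5}{2}}} = \frac{54761}{-43470 + 16129 \sqrt{127}}$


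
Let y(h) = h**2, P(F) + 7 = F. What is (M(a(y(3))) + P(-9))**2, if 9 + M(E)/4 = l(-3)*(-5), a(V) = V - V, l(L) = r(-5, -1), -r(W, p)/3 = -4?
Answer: 85264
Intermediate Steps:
r(W, p) = 12 (r(W, p) = -3*(-4) = 12)
l(L) = 12
P(F) = -7 + F
a(V) = 0
M(E) = -276 (M(E) = -36 + 4*(12*(-5)) = -36 + 4*(-60) = -36 - 240 = -276)
(M(a(y(3))) + P(-9))**2 = (-276 + (-7 - 9))**2 = (-276 - 16)**2 = (-292)**2 = 85264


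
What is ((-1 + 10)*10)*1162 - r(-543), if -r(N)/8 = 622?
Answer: 109556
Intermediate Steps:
r(N) = -4976 (r(N) = -8*622 = -4976)
((-1 + 10)*10)*1162 - r(-543) = ((-1 + 10)*10)*1162 - 1*(-4976) = (9*10)*1162 + 4976 = 90*1162 + 4976 = 104580 + 4976 = 109556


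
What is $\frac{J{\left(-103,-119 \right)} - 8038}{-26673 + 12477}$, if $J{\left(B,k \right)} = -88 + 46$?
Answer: $\frac{2020}{3549} \approx 0.56917$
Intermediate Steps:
$J{\left(B,k \right)} = -42$
$\frac{J{\left(-103,-119 \right)} - 8038}{-26673 + 12477} = \frac{-42 - 8038}{-26673 + 12477} = - \frac{8080}{-14196} = \left(-8080\right) \left(- \frac{1}{14196}\right) = \frac{2020}{3549}$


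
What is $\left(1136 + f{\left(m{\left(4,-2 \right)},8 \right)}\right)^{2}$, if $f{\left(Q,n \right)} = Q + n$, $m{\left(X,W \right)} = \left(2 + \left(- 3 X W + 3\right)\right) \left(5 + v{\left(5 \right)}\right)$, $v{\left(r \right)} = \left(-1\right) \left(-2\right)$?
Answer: $1814409$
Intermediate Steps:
$v{\left(r \right)} = 2$
$m{\left(X,W \right)} = 35 - 21 W X$ ($m{\left(X,W \right)} = \left(2 + \left(- 3 X W + 3\right)\right) \left(5 + 2\right) = \left(2 - \left(-3 + 3 W X\right)\right) 7 = \left(5 - 3 W X\right) 7 = 35 - 21 W X$)
$\left(1136 + f{\left(m{\left(4,-2 \right)},8 \right)}\right)^{2} = \left(1136 + \left(\left(35 - \left(-42\right) 4\right) + 8\right)\right)^{2} = \left(1136 + \left(\left(35 + 168\right) + 8\right)\right)^{2} = \left(1136 + \left(203 + 8\right)\right)^{2} = \left(1136 + 211\right)^{2} = 1347^{2} = 1814409$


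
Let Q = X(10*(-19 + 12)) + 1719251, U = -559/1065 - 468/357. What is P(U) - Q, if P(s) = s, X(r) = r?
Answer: -217880636696/126735 ≈ -1.7192e+6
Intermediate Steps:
U = -232661/126735 (U = -559*1/1065 - 468*1/357 = -559/1065 - 156/119 = -232661/126735 ≈ -1.8358)
Q = 1719181 (Q = 10*(-19 + 12) + 1719251 = 10*(-7) + 1719251 = -70 + 1719251 = 1719181)
P(U) - Q = -232661/126735 - 1*1719181 = -232661/126735 - 1719181 = -217880636696/126735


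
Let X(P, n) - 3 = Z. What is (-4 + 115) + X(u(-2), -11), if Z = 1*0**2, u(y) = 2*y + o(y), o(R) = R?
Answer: 114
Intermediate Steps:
u(y) = 3*y (u(y) = 2*y + y = 3*y)
Z = 0 (Z = 1*0 = 0)
X(P, n) = 3 (X(P, n) = 3 + 0 = 3)
(-4 + 115) + X(u(-2), -11) = (-4 + 115) + 3 = 111 + 3 = 114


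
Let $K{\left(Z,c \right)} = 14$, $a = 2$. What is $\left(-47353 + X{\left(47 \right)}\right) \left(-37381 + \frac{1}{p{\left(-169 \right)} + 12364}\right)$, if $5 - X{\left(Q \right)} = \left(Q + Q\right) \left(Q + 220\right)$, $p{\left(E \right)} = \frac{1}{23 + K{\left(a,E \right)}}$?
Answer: $\frac{1238873592242792}{457469} \approx 2.7081 \cdot 10^{9}$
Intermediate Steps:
$p{\left(E \right)} = \frac{1}{37}$ ($p{\left(E \right)} = \frac{1}{23 + 14} = \frac{1}{37}$)
$X{\left(Q \right)} = 5 - 2 Q \left(220 + Q\right)$ ($X{\left(Q \right)} = 5 - \left(Q + Q\right) \left(Q + 220\right) = 5 - 2 Q \left(220 + Q\right)$)
$\left(-47353 + X{\left(47 \right)}\right) \left(-37381 + \frac{1}{p{\left(-169 \right)} + 12364}\right) = \left(-47353 - \left(20675 + 4418\right)\right) \left(-37381 + \frac{1}{\frac{1}{37} + 12364}\right) = \left(-47353 - 25093\right) \left(-37381 + \frac{1}{\frac{457469}{37}}\right) = \left(-47353 - 25093\right) \left(-37381 + \frac{37}{457469}\right) = \left(-47353 - 25093\right) \left(- \frac{17100648652}{457469}\right) = \left(-72446\right) \left(- \frac{17100648652}{457469}\right) = \frac{1238873592242792}{457469}$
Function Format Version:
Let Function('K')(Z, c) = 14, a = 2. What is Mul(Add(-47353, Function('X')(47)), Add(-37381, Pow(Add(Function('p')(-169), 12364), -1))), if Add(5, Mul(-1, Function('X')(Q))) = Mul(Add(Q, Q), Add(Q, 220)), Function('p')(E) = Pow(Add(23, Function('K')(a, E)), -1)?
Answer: Rational(1238873592242792, 457469) ≈ 2.7081e+9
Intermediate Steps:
Function('p')(E) = Rational(1, 37) (Function('p')(E) = Pow(Add(23, 14), -1) = Pow(37, -1) = Rational(1, 37))
Function('X')(Q) = Add(5, Mul(-2, Q, Add(220, Q))) (Function('X')(Q) = Add(5, Mul(-1, Mul(Add(Q, Q), Add(Q, 220)))) = Add(5, Mul(-1, Mul(Mul(2, Q), Add(220, Q)))) = Add(5, Mul(-1, Mul(2, Q, Add(220, Q)))) = Add(5, Mul(-2, Q, Add(220, Q))))
Mul(Add(-47353, Function('X')(47)), Add(-37381, Pow(Add(Function('p')(-169), 12364), -1))) = Mul(Add(-47353, Add(5, Mul(-440, 47), Mul(-2, Pow(47, 2)))), Add(-37381, Pow(Add(Rational(1, 37), 12364), -1))) = Mul(Add(-47353, Add(5, -20680, Mul(-2, 2209))), Add(-37381, Pow(Rational(457469, 37), -1))) = Mul(Add(-47353, Add(5, -20680, -4418)), Add(-37381, Rational(37, 457469))) = Mul(Add(-47353, -25093), Rational(-17100648652, 457469)) = Mul(-72446, Rational(-17100648652, 457469)) = Rational(1238873592242792, 457469)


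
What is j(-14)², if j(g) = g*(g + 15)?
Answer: 196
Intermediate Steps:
j(g) = g*(15 + g)
j(-14)² = (-14*(15 - 14))² = (-14*1)² = (-14)² = 196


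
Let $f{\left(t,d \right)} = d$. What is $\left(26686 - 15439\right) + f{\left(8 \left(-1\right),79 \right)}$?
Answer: $11326$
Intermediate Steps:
$\left(26686 - 15439\right) + f{\left(8 \left(-1\right),79 \right)} = \left(26686 - 15439\right) + 79 = 11247 + 79 = 11326$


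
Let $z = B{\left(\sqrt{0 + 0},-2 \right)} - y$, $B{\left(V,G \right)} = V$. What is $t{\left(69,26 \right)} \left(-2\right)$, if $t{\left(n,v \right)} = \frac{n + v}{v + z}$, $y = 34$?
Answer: $\frac{95}{4} \approx 23.75$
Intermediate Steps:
$z = -34$ ($z = \sqrt{0 + 0} - 34 = \sqrt{0} - 34 = 0 - 34 = -34$)
$t{\left(n,v \right)} = \frac{n + v}{-34 + v}$ ($t{\left(n,v \right)} = \frac{n + v}{v - 34} = \frac{n + v}{-34 + v}$)
$t{\left(69,26 \right)} \left(-2\right) = \frac{69 + 26}{-34 + 26} \left(-2\right) = \frac{1}{-8} \cdot 95 \left(-2\right) = \left(- \frac{1}{8}\right) 95 \left(-2\right) = \left(- \frac{95}{8}\right) \left(-2\right) = \frac{95}{4}$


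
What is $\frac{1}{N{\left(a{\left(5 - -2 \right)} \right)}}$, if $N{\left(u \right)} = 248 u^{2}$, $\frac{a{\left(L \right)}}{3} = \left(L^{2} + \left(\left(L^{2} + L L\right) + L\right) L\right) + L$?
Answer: $\frac{1}{1396519992} \approx 7.1607 \cdot 10^{-10}$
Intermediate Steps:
$a{\left(L \right)} = 3 L + 3 L^{2} + 3 L \left(L + 2 L^{2}\right)$ ($a{\left(L \right)} = 3 \left(\left(L^{2} + \left(\left(L^{2} + L L\right) + L\right) L\right) + L\right) = 3 \left(\left(L^{2} + \left(\left(L^{2} + L^{2}\right) + L\right) L\right) + L\right) = 3 \left(\left(L^{2} + \left(2 L^{2} + L\right) L\right) + L\right) = 3 \left(\left(L^{2} + \left(L + 2 L^{2}\right) L\right) + L\right) = 3 \left(\left(L^{2} + L \left(L + 2 L^{2}\right)\right) + L\right) = 3 \left(L + L^{2} + L \left(L + 2 L^{2}\right)\right) = 3 L + 3 L^{2} + 3 L \left(L + 2 L^{2}\right)$)
$\frac{1}{N{\left(a{\left(5 - -2 \right)} \right)}} = \frac{1}{248 \left(3 \left(5 - -2\right) \left(1 + 2 \left(5 - -2\right) + 2 \left(5 - -2\right)^{2}\right)\right)^{2}} = \frac{1}{248 \left(3 \left(5 + 2\right) \left(1 + 2 \left(5 + 2\right) + 2 \left(5 + 2\right)^{2}\right)\right)^{2}} = \frac{1}{248 \left(3 \cdot 7 \left(1 + 2 \cdot 7 + 2 \cdot 7^{2}\right)\right)^{2}} = \frac{1}{248 \left(3 \cdot 7 \left(1 + 14 + 2 \cdot 49\right)\right)^{2}} = \frac{1}{248 \left(3 \cdot 7 \left(1 + 14 + 98\right)\right)^{2}} = \frac{1}{248 \left(3 \cdot 7 \cdot 113\right)^{2}} = \frac{1}{248 \cdot 2373^{2}} = \frac{1}{248 \cdot 5631129} = \frac{1}{1396519992}$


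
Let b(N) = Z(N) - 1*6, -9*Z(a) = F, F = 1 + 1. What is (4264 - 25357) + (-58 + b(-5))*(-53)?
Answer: -159203/9 ≈ -17689.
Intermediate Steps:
F = 2
Z(a) = -2/9 (Z(a) = -⅑*2 = -2/9)
b(N) = -56/9 (b(N) = -2/9 - 1*6 = -2/9 - 6 = -56/9)
(4264 - 25357) + (-58 + b(-5))*(-53) = (4264 - 25357) + (-58 - 56/9)*(-53) = -21093 - 578/9*(-53) = -21093 + 30634/9 = -159203/9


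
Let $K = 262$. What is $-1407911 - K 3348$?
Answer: $-2285087$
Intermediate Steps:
$-1407911 - K 3348 = -1407911 - 262 \cdot 3348 = -1407911 - 877176 = -2285087$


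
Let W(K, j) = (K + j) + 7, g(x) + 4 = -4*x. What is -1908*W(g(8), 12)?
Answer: 32436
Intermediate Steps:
g(x) = -4 - 4*x
W(K, j) = 7 + K + j
-1908*W(g(8), 12) = -1908*(7 + (-4 - 4*8) + 12) = -1908*(7 + (-4 - 32) + 12) = -1908*(7 - 36 + 12) = -1908*(-17) = 32436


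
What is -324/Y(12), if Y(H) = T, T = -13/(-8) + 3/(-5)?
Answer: -12960/41 ≈ -316.10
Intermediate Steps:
T = 41/40 (T = -13*(-⅛) + 3*(-⅕) = 13/8 - ⅗ = 41/40 ≈ 1.0250)
Y(H) = 41/40
-324/Y(12) = -324/41/40 = -324*40/41 = -12960/41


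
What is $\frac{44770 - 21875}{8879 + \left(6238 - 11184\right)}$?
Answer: $\frac{1205}{207} \approx 5.8213$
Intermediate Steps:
$\frac{44770 - 21875}{8879 + \left(6238 - 11184\right)} = \frac{22895}{8879 - 4946} = \frac{22895}{3933} = 22895 \cdot \frac{1}{3933} = \frac{1205}{207}$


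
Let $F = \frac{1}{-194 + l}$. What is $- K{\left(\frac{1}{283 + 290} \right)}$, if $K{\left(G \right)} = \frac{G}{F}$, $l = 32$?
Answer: $\frac{54}{191} \approx 0.28272$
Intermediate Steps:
$F = - \frac{1}{162}$ ($F = \frac{1}{-194 + 32} = \frac{1}{-162} = - \frac{1}{162} \approx -0.0061728$)
$K{\left(G \right)} = - 162 G$ ($K{\left(G \right)} = \frac{G}{- \frac{1}{162}} = G \left(-162\right) = - 162 G$)
$- K{\left(\frac{1}{283 + 290} \right)} = - \frac{-162}{283 + 290} = - \frac{-162}{573} = \left(-1\right) \left(- \frac{54}{191}\right) = \frac{54}{191}$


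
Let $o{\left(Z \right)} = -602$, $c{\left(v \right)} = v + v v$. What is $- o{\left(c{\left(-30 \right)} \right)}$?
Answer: $602$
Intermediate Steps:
$c{\left(v \right)} = v + v^{2}$
$- o{\left(c{\left(-30 \right)} \right)} = \left(-1\right) \left(-602\right) = 602$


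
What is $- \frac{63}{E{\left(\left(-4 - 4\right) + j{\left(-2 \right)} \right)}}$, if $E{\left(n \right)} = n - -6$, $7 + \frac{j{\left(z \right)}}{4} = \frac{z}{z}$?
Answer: $\frac{63}{26} \approx 2.4231$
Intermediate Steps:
$j{\left(z \right)} = -24$ ($j{\left(z \right)} = -28 + 4 \frac{z}{z} = -28 + 4 \cdot 1 = -28 + 4 = -24$)
$E{\left(n \right)} = 6 + n$ ($E{\left(n \right)} = n + 6 = 6 + n$)
$- \frac{63}{E{\left(\left(-4 - 4\right) + j{\left(-2 \right)} \right)}} = - \frac{63}{6 - 32} = - \frac{63}{-26} = \left(-63\right) \left(- \frac{1}{26}\right) = \frac{63}{26}$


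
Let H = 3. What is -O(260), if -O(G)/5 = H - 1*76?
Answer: -365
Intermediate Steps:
O(G) = 365 (O(G) = -5*(3 - 1*76) = -5*(3 - 76) = -5*(-73) = 365)
-O(260) = -1*365 = -365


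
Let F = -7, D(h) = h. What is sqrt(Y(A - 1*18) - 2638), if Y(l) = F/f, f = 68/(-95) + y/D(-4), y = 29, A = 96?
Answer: I*sqrt(24163227282)/3027 ≈ 51.353*I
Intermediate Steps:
f = -3027/380 (f = 68/(-95) + 29/(-4) = 68*(-1/95) + 29*(-1/4) = -68/95 - 29/4 = -3027/380 ≈ -7.9658)
Y(l) = 2660/3027 (Y(l) = -7/(-3027/380) = -7*(-380/3027) = 2660/3027)
sqrt(Y(A - 1*18) - 2638) = sqrt(2660/3027 - 2638) = sqrt(-7982566/3027) = I*sqrt(24163227282)/3027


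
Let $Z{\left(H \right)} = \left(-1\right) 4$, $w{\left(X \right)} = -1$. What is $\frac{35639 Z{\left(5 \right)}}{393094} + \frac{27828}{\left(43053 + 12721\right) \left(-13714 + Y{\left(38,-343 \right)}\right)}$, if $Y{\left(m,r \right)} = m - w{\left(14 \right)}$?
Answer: $- \frac{27184936843508}{74954127134575} \approx -0.36269$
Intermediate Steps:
$Z{\left(H \right)} = -4$
$Y{\left(m,r \right)} = 1 + m$ ($Y{\left(m,r \right)} = m - -1 = m + 1 = 1 + m$)
$\frac{35639 Z{\left(5 \right)}}{393094} + \frac{27828}{\left(43053 + 12721\right) \left(-13714 + Y{\left(38,-343 \right)}\right)} = \frac{35639 \left(-4\right)}{393094} + \frac{27828}{\left(43053 + 12721\right) \left(-13714 + \left(1 + 38\right)\right)} = \left(-142556\right) \frac{1}{393094} + \frac{27828}{55774 \left(-13714 + 39\right)} = - \frac{71278}{196547} + \frac{27828}{55774 \left(-13675\right)} = - \frac{71278}{196547} + \frac{27828}{-762709450} = - \frac{71278}{196547} + 27828 \left(- \frac{1}{762709450}\right) = - \frac{71278}{196547} - \frac{13914}{381354725} = - \frac{27184936843508}{74954127134575}$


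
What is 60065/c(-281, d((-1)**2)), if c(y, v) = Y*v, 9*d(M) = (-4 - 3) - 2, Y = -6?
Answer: 60065/6 ≈ 10011.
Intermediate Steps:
d(M) = -1 (d(M) = ((-4 - 3) - 2)/9 = (-7 - 2)/9 = (1/9)*(-9) = -1)
c(y, v) = -6*v
60065/c(-281, d((-1)**2)) = 60065/((-6*(-1))) = 60065/6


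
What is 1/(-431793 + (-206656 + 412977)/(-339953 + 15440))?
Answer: -324513/140122648130 ≈ -2.3159e-6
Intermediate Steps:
1/(-431793 + (-206656 + 412977)/(-339953 + 15440)) = 1/(-431793 + 206321/(-324513)) = 1/(-431793 + 206321*(-1/324513)) = 1/(-431793 - 206321/324513) = 1/(-140122648130/324513) = -324513/140122648130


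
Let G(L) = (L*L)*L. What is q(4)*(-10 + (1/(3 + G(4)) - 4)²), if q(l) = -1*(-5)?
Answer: 131995/4489 ≈ 29.404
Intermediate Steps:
G(L) = L³ (G(L) = L²*L = L³)
q(l) = 5
q(4)*(-10 + (1/(3 + G(4)) - 4)²) = 5*(-10 + (1/(3 + 4³) - 4)²) = 5*(-10 + (1/(3 + 64) - 4)²) = 5*(-10 + (1/67 - 4)²) = 5*(-10 + (-267/67)²) = 5*(-10 + 71289/4489) = 5*(26399/4489) = 131995/4489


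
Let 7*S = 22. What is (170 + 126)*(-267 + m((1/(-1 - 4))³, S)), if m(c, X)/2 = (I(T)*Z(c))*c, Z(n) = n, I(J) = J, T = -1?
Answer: -1234875592/15625 ≈ -79032.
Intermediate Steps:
S = 22/7 (S = (⅐)*22 = 22/7 ≈ 3.1429)
m(c, X) = -2*c² (m(c, X) = 2*((-c)*c) = 2*(-c²) = -2*c²)
(170 + 126)*(-267 + m((1/(-1 - 4))³, S)) = (170 + 126)*(-267 - 2/(-1 - 4)⁶) = 296*(-267 - 2*((1/(-5))³)²) = 296*(-267 - 2*((-⅕)³)²) = 296*(-267 - 2*(-1/125)²) = 296*(-267 - 2*1/15625) = 296*(-267 - 2/15625) = 296*(-4171877/15625) = -1234875592/15625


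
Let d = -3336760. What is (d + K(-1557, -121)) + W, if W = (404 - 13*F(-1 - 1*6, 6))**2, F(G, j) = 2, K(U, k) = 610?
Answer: -3193266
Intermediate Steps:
W = 142884 (W = (404 - 13*2)**2 = (404 - 26)**2 = 378**2 = 142884)
(d + K(-1557, -121)) + W = (-3336760 + 610) + 142884 = -3336150 + 142884 = -3193266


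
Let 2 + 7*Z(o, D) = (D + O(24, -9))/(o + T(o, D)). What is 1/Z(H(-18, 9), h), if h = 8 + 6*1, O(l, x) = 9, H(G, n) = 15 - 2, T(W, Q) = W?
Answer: -182/29 ≈ -6.2759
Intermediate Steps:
H(G, n) = 13
h = 14 (h = 8 + 6 = 14)
Z(o, D) = -2/7 + (9 + D)/(14*o) (Z(o, D) = -2/7 + ((D + 9)/(o + o))/7 = -2/7 + ((9 + D)/((2*o)))/7 = -2/7 + ((9 + D)*(1/(2*o)))/7 = -2/7 + ((9 + D)/(2*o))/7 = -2/7 + (9 + D)/(14*o))
1/Z(H(-18, 9), h) = 1/((1/14)*(9 + 14 - 4*13)/13) = 1/((1/14)*(1/13)*(9 + 14 - 52)) = 1/((1/14)*(1/13)*(-29)) = 1/(-29/182) = -182/29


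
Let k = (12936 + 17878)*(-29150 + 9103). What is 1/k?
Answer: -1/617728258 ≈ -1.6188e-9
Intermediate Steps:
k = -617728258 (k = 30814*(-20047) = -617728258)
1/k = 1/(-617728258) = -1/617728258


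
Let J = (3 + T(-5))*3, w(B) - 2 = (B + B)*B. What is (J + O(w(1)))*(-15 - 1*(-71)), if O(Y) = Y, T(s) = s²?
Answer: 4928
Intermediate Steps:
w(B) = 2 + 2*B² (w(B) = 2 + (B + B)*B = 2 + (2*B)*B = 2 + 2*B²)
J = 84 (J = (3 + (-5)²)*3 = (3 + 25)*3 = 28*3 = 84)
(J + O(w(1)))*(-15 - 1*(-71)) = (84 + (2 + 2*1²))*(-15 - 1*(-71)) = (84 + (2 + 2*1))*(-15 + 71) = (84 + (2 + 2))*56 = (84 + 4)*56 = 88*56 = 4928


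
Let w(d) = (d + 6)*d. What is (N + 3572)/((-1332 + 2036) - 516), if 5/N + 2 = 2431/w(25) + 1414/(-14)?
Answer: 276447493/14550072 ≈ 19.000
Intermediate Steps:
w(d) = d*(6 + d) (w(d) = (6 + d)*d = d*(6 + d))
N = -3875/77394 (N = 5/(-2 + (2431/((25*(6 + 25))) + 1414/(-14))) = 5/(-2 + (2431/((25*31)) + 1414*(-1/14))) = 5/(-2 + (2431/775 - 101)) = 5/(-2 - 75844/775) = 5/(-77394/775) = 5*(-775/77394) = -3875/77394 ≈ -0.050068)
(N + 3572)/((-1332 + 2036) - 516) = (-3875/77394 + 3572)/((-1332 + 2036) - 516) = 276447493/(77394*(704 - 516)) = (276447493/77394)/188 = (276447493/77394)*(1/188) = 276447493/14550072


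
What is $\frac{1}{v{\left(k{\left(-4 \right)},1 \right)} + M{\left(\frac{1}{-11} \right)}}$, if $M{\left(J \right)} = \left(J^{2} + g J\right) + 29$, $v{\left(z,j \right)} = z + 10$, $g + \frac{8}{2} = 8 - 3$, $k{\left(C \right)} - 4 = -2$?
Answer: $\frac{121}{4951} \approx 0.02444$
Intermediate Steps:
$k{\left(C \right)} = 2$ ($k{\left(C \right)} = 4 - 2 = 2$)
$g = 1$ ($g = -4 + \left(8 - 3\right) = -4 + 5 = 1$)
$v{\left(z,j \right)} = 10 + z$
$M{\left(J \right)} = 29 + J + J^{2}$ ($M{\left(J \right)} = \left(J^{2} + 1 J\right) + 29 = \left(J^{2} + J\right) + 29 = \left(J + J^{2}\right) + 29 = 29 + J + J^{2}$)
$\frac{1}{v{\left(k{\left(-4 \right)},1 \right)} + M{\left(\frac{1}{-11} \right)}} = \frac{1}{\left(10 + 2\right) + \left(29 + \frac{1}{-11} + \left(\frac{1}{-11}\right)^{2}\right)} = \frac{1}{12 + \left(29 - \frac{1}{11} + \left(- \frac{1}{11}\right)^{2}\right)} = \frac{1}{12 + \left(29 - \frac{1}{11} + \frac{1}{121}\right)} = \frac{1}{12 + \frac{3499}{121}} = \frac{1}{\frac{4951}{121}} = \frac{121}{4951}$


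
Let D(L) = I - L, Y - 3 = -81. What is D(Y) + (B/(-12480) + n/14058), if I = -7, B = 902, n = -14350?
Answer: 1022062027/14620320 ≈ 69.907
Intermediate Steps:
Y = -78 (Y = 3 - 81 = -78)
D(L) = -7 - L
D(Y) + (B/(-12480) + n/14058) = (-7 - 1*(-78)) + (902/(-12480) - 14350/14058) = (-7 + 78) + (902*(-1/12480) - 14350*1/14058) = 71 + (-451/6240 - 7175/7029) = 71 - 15980693/14620320 = 1022062027/14620320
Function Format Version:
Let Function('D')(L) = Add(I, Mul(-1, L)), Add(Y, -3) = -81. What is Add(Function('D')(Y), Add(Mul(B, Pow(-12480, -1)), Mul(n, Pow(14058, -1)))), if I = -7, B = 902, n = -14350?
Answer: Rational(1022062027, 14620320) ≈ 69.907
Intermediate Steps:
Y = -78 (Y = Add(3, -81) = -78)
Function('D')(L) = Add(-7, Mul(-1, L))
Add(Function('D')(Y), Add(Mul(B, Pow(-12480, -1)), Mul(n, Pow(14058, -1)))) = Add(Add(-7, Mul(-1, -78)), Add(Mul(902, Pow(-12480, -1)), Mul(-14350, Pow(14058, -1)))) = Add(Add(-7, 78), Add(Mul(902, Rational(-1, 12480)), Mul(-14350, Rational(1, 14058)))) = Add(71, Add(Rational(-451, 6240), Rational(-7175, 7029))) = Add(71, Rational(-15980693, 14620320)) = Rational(1022062027, 14620320)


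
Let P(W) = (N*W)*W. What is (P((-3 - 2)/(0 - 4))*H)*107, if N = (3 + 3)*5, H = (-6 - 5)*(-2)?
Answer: 441375/4 ≈ 1.1034e+5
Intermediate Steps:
H = 22 (H = -11*(-2) = 22)
N = 30 (N = 6*5 = 30)
P(W) = 30*W² (P(W) = (30*W)*W = 30*W²)
(P((-3 - 2)/(0 - 4))*H)*107 = ((30*((-3 - 2)/(0 - 4))²)*22)*107 = ((30*(-5/(-4))²)*22)*107 = ((30*(-5*(-¼))²)*22)*107 = ((30*(5/4)²)*22)*107 = ((30*(25/16))*22)*107 = ((375/8)*22)*107 = (4125/4)*107 = 441375/4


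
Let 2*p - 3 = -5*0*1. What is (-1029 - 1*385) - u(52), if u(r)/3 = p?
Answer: -2837/2 ≈ -1418.5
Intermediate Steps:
p = 3/2 (p = 3/2 + (-5*0*1)/2 = 3/2 + (0*1)/2 = 3/2 + (1/2)*0 = 3/2 + 0 = 3/2 ≈ 1.5000)
u(r) = 9/2 (u(r) = 3*(3/2) = 9/2)
(-1029 - 1*385) - u(52) = (-1029 - 1*385) - 1*9/2 = (-1029 - 385) - 9/2 = -1414 - 9/2 = -2837/2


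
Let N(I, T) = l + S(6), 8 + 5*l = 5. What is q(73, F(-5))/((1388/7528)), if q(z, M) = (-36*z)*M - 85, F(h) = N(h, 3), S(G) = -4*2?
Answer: 211873678/1735 ≈ 1.2212e+5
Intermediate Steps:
l = -⅗ (l = -8/5 + (⅕)*5 = -8/5 + 1 = -⅗ ≈ -0.60000)
S(G) = -8
N(I, T) = -43/5 (N(I, T) = -⅗ - 8 = -43/5)
F(h) = -43/5
q(z, M) = -85 - 36*M*z (q(z, M) = -36*M*z - 85 = -85 - 36*M*z)
q(73, F(-5))/((1388/7528)) = (-85 - 36*(-43/5)*73)/((1388/7528)) = (-85 + 113004/5)/((1388*(1/7528))) = 112579/(5*(347/1882)) = (112579/5)*(1882/347) = 211873678/1735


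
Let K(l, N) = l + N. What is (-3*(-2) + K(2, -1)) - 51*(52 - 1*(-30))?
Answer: -4175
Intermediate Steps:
K(l, N) = N + l
(-3*(-2) + K(2, -1)) - 51*(52 - 1*(-30)) = (-3*(-2) + (-1 + 2)) - 51*(52 - 1*(-30)) = (6 + 1) - 51*(52 + 30) = 7 - 51*82 = 7 - 4182 = -4175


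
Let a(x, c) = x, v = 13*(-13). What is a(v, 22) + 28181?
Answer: 28012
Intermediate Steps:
v = -169
a(v, 22) + 28181 = -169 + 28181 = 28012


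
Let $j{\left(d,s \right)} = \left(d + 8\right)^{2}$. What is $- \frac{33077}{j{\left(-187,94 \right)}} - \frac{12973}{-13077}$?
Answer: $- \frac{16880036}{419000157} \approx -0.040286$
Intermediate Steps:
$j{\left(d,s \right)} = \left(8 + d\right)^{2}$
$- \frac{33077}{j{\left(-187,94 \right)}} - \frac{12973}{-13077} = - \frac{33077}{\left(8 - 187\right)^{2}} - \frac{12973}{-13077} = - \frac{33077}{\left(-179\right)^{2}} - - \frac{12973}{13077} = - \frac{33077}{32041} + \frac{12973}{13077} = - \frac{16880036}{419000157}$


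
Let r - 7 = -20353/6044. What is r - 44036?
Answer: -266131629/6044 ≈ -44032.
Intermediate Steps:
r = 21955/6044 (r = 7 - 20353/6044 = 21955/6044 ≈ 3.6325)
r - 44036 = 21955/6044 - 44036 = -266131629/6044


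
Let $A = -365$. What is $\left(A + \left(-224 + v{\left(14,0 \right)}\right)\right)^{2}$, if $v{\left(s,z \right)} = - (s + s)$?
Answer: $380689$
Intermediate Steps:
$v{\left(s,z \right)} = - 2 s$
$\left(A + \left(-224 + v{\left(14,0 \right)}\right)\right)^{2} = \left(-365 - 252\right)^{2} = \left(-617\right)^{2} = 380689$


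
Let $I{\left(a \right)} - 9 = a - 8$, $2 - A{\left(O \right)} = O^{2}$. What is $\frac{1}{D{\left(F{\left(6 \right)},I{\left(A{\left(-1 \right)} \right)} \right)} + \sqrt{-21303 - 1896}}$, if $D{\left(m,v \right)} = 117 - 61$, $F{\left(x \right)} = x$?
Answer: $\frac{56}{26335} - \frac{i \sqrt{23199}}{26335} \approx 0.0021264 - 0.0057836 i$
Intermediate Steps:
$A{\left(O \right)} = 2 - O^{2}$
$I{\left(a \right)} = 1 + a$ ($I{\left(a \right)} = 9 + \left(a - 8\right) = 9 + \left(-8 + a\right) = 1 + a$)
$D{\left(m,v \right)} = 56$ ($D{\left(m,v \right)} = 117 - 61 = 56$)
$\frac{1}{D{\left(F{\left(6 \right)},I{\left(A{\left(-1 \right)} \right)} \right)} + \sqrt{-21303 - 1896}} = \frac{1}{56 + \sqrt{-21303 - 1896}} = \frac{1}{56 + \sqrt{-23199}} = \frac{1}{56 + i \sqrt{23199}}$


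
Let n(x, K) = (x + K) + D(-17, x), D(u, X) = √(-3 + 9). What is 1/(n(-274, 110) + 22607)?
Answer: 7481/167896081 - √6/503688243 ≈ 4.4552e-5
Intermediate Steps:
D(u, X) = √6
n(x, K) = K + x + √6 (n(x, K) = (x + K) + √6 = (K + x) + √6 = K + x + √6)
1/(n(-274, 110) + 22607) = 1/((110 - 274 + √6) + 22607) = 1/((-164 + √6) + 22607) = 1/(22443 + √6)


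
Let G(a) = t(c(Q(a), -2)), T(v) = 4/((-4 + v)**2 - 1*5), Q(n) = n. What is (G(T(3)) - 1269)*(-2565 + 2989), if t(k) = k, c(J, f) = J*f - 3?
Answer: -538480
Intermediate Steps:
c(J, f) = -3 + J*f
T(v) = 4/(-5 + (-4 + v)**2) (T(v) = 4/((-4 + v)**2 - 5) = 4/(-5 + (-4 + v)**2))
G(a) = -3 - 2*a (G(a) = -3 + a*(-2) = -3 - 2*a)
(G(T(3)) - 1269)*(-2565 + 2989) = ((-3 - 8/(-5 + (-4 + 3)**2)) - 1269)*(-2565 + 2989) = ((-3 - 8/(-5 + (-1)**2)) - 1269)*424 = ((-3 - 8/(-5 + 1)) - 1269)*424 = ((-3 - 8/(-4)) - 1269)*424 = ((-3 - 8*(-1)/4) - 1269)*424 = ((-3 - 2*(-1)) - 1269)*424 = ((-3 + 2) - 1269)*424 = (-1 - 1269)*424 = -1270*424 = -538480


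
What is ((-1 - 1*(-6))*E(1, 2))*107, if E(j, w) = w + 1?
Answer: 1605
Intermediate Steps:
E(j, w) = 1 + w
((-1 - 1*(-6))*E(1, 2))*107 = ((-1 - 1*(-6))*(1 + 2))*107 = ((-1 + 6)*3)*107 = (5*3)*107 = 15*107 = 1605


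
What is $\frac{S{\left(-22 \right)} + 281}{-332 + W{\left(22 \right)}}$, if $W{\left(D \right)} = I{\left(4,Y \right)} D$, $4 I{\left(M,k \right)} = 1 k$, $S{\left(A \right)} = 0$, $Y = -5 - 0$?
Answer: $- \frac{562}{719} \approx -0.78164$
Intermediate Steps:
$Y = -5$ ($Y = -5 + 0 = -5$)
$I{\left(M,k \right)} = \frac{k}{4}$ ($I{\left(M,k \right)} = \frac{1 k}{4} = \frac{k}{4}$)
$W{\left(D \right)} = - \frac{5 D}{4}$ ($W{\left(D \right)} = \frac{1}{4} \left(-5\right) D = - \frac{5 D}{4}$)
$\frac{S{\left(-22 \right)} + 281}{-332 + W{\left(22 \right)}} = \frac{0 + 281}{-332 - \frac{55}{2}} = \frac{281}{-332 - \frac{55}{2}} = \frac{281}{- \frac{719}{2}} = 281 \left(- \frac{2}{719}\right) = - \frac{562}{719}$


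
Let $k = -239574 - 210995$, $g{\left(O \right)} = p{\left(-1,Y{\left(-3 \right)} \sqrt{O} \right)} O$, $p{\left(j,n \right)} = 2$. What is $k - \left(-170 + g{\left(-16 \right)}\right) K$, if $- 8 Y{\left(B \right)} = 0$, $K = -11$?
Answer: $-452791$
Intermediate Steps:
$Y{\left(B \right)} = 0$ ($Y{\left(B \right)} = \left(- \frac{1}{8}\right) 0 = 0$)
$g{\left(O \right)} = 2 O$
$k = -450569$
$k - \left(-170 + g{\left(-16 \right)}\right) K = -450569 - \left(-170 + 2 \left(-16\right)\right) \left(-11\right) = -450569 - \left(-170 - 32\right) \left(-11\right) = -450569 - \left(-202\right) \left(-11\right) = -450569 - 2222 = -452791$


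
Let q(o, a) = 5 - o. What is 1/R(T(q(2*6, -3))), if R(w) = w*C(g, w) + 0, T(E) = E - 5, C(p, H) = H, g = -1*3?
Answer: 1/144 ≈ 0.0069444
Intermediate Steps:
g = -3
T(E) = -5 + E
R(w) = w² (R(w) = w*w + 0 = w² + 0 = w²)
1/R(T(q(2*6, -3))) = 1/((-5 + (5 - 2*6))²) = 1/((-5 + (5 - 1*12))²) = 1/((-5 + (5 - 12))²) = 1/((-5 - 7)²) = 1/((-12)²) = 1/144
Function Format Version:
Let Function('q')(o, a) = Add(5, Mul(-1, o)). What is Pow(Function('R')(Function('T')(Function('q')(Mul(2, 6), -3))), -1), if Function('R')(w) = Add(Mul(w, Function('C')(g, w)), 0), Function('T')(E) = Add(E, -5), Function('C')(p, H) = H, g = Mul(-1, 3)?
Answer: Rational(1, 144) ≈ 0.0069444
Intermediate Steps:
g = -3
Function('T')(E) = Add(-5, E)
Function('R')(w) = Pow(w, 2) (Function('R')(w) = Add(Mul(w, w), 0) = Add(Pow(w, 2), 0) = Pow(w, 2))
Pow(Function('R')(Function('T')(Function('q')(Mul(2, 6), -3))), -1) = Pow(Pow(Add(-5, Add(5, Mul(-1, Mul(2, 6)))), 2), -1) = Pow(Pow(Add(-5, Add(5, Mul(-1, 12))), 2), -1) = Pow(Pow(Add(-5, Add(5, -12)), 2), -1) = Pow(Pow(Add(-5, -7), 2), -1) = Pow(Pow(-12, 2), -1) = Pow(144, -1) = Rational(1, 144)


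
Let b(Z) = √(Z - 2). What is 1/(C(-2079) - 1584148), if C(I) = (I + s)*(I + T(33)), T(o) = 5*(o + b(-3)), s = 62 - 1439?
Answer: 1257659/6327197889124 + 1080*I*√5/1581799472281 ≈ 1.9877e-7 + 1.5267e-9*I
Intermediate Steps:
s = -1377
b(Z) = √(-2 + Z)
T(o) = 5*o + 5*I*√5 (T(o) = 5*(o + √(-2 - 3)) = 5*(o + √(-5)) = 5*(o + I*√5) = 5*o + 5*I*√5)
C(I) = (-1377 + I)*(165 + I + 5*I*√5) (C(I) = (I - 1377)*(I + (5*33 + 5*I*√5)) = (-1377 + I)*(I + (165 + 5*I*√5)) = (-1377 + I)*(165 + I + 5*I*√5))
1/(C(-2079) - 1584148) = 1/((-227205 + (-2079)² - 1212*(-2079) - 6885*I*√5 + 5*I*(-2079)*√5) - 1584148) = 1/((-227205 + 4322241 + 2519748 - 6885*I*√5 - 10395*I*√5) - 1584148) = 1/((6614784 - 17280*I*√5) - 1584148) = 1/(5030636 - 17280*I*√5)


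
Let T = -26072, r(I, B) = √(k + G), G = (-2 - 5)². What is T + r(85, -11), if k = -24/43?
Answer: -26072 + √89569/43 ≈ -26065.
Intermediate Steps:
G = 49 (G = (-7)² = 49)
k = -24/43 (k = -24*1/43 = -24/43 ≈ -0.55814)
r(I, B) = √89569/43 (r(I, B) = √(-24/43 + 49) = √(2083/43) = √89569/43)
T + r(85, -11) = -26072 + √89569/43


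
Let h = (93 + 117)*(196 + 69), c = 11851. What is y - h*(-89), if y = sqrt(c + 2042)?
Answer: 4952850 + sqrt(13893) ≈ 4.9530e+6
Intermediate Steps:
h = 55650 (h = 210*265 = 55650)
y = sqrt(13893) (y = sqrt(11851 + 2042) = sqrt(13893) ≈ 117.87)
y - h*(-89) = sqrt(13893) - 55650*(-89) = sqrt(13893) - 1*(-4952850) = sqrt(13893) + 4952850 = 4952850 + sqrt(13893)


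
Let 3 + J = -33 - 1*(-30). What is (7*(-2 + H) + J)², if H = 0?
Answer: 400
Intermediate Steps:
J = -6 (J = -3 + (-33 - 1*(-30)) = -3 + (-33 + 30) = -3 - 3 = -6)
(7*(-2 + H) + J)² = (7*(-2 + 0) - 6)² = (7*(-2) - 6)² = (-14 - 6)² = (-20)² = 400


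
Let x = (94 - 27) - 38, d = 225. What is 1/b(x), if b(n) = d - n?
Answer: 1/196 ≈ 0.0051020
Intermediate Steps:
x = 29 (x = 67 - 38 = 29)
b(n) = 225 - n
1/b(x) = 1/(225 - 1*29) = 1/(225 - 29) = 1/196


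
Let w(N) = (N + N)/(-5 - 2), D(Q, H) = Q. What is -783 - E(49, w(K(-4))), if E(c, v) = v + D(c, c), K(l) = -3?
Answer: -5830/7 ≈ -832.86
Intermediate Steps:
w(N) = -2*N/7 (w(N) = (2*N)/(-7) = (2*N)*(-⅐) = -2*N/7)
E(c, v) = c + v (E(c, v) = v + c = c + v)
-783 - E(49, w(K(-4))) = -783 - (49 - 2/7*(-3)) = -783 - (49 + 6/7) = -783 - 1*349/7 = -783 - 349/7 = -5830/7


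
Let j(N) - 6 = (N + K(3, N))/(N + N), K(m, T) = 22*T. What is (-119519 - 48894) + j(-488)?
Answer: -336791/2 ≈ -1.6840e+5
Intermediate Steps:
j(N) = 35/2 (j(N) = 6 + (N + 22*N)/(N + N) = 6 + (23*N)/((2*N)) = 6 + (23*N)*(1/(2*N)) = 6 + 23/2 = 35/2)
(-119519 - 48894) + j(-488) = (-119519 - 48894) + 35/2 = -168413 + 35/2 = -336791/2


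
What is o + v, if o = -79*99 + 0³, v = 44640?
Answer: 36819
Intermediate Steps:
o = -7821 (o = -7821 + 0 = -7821)
o + v = -7821 + 44640 = 36819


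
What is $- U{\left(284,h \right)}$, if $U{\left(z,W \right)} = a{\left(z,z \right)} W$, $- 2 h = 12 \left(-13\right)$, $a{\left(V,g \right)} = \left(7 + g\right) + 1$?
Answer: $-22776$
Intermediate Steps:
$a{\left(V,g \right)} = 8 + g$
$h = 78$ ($h = - \frac{12 \left(-13\right)}{2} = \left(- \frac{1}{2}\right) \left(-156\right) = 78$)
$U{\left(z,W \right)} = W \left(8 + z\right)$ ($U{\left(z,W \right)} = \left(8 + z\right) W = W \left(8 + z\right)$)
$- U{\left(284,h \right)} = - 78 \left(8 + 284\right) = - 78 \cdot 292 = \left(-1\right) 22776 = -22776$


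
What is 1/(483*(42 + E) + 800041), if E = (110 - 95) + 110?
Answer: 1/880702 ≈ 1.1355e-6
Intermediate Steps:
E = 125 (E = 15 + 110 = 125)
1/(483*(42 + E) + 800041) = 1/(483*(42 + 125) + 800041) = 1/(483*167 + 800041) = 1/(80661 + 800041) = 1/880702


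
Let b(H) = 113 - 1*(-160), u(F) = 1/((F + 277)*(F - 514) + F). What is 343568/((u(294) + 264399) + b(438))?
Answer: 43058003168/33170283071 ≈ 1.2981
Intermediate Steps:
u(F) = 1/(F + (-514 + F)*(277 + F)) (u(F) = 1/((277 + F)*(-514 + F) + F) = 1/((-514 + F)*(277 + F) + F) = 1/(F + (-514 + F)*(277 + F)))
b(H) = 273 (b(H) = 113 + 160 = 273)
343568/((u(294) + 264399) + b(438)) = 343568/((1/(-142378 + 294**2 - 236*294) + 264399) + 273) = 343568/((1/(-142378 + 86436 - 69384) + 264399) + 273) = 343568/((1/(-125326) + 264399) + 273) = 343568/((-1/125326 + 264399) + 273) = 343568/(33136069073/125326 + 273) = 343568/(33170283071/125326) = 343568*(125326/33170283071) = 43058003168/33170283071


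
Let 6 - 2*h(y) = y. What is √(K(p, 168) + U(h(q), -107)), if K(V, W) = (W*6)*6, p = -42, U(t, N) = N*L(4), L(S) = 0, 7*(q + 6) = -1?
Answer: 12*√42 ≈ 77.769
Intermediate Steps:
q = -43/7 (q = -6 + (⅐)*(-1) = -6 - ⅐ = -43/7 ≈ -6.1429)
h(y) = 3 - y/2
U(t, N) = 0 (U(t, N) = N*0 = 0)
K(V, W) = 36*W (K(V, W) = (6*W)*6 = 36*W)
√(K(p, 168) + U(h(q), -107)) = √(36*168 + 0) = √(6048 + 0) = √6048 = 12*√42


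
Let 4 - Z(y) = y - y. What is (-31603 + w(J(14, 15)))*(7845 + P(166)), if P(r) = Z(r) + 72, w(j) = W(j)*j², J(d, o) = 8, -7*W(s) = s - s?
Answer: -250327363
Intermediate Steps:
W(s) = 0 (W(s) = -(s - s)/7 = -⅐*0 = 0)
Z(y) = 4 (Z(y) = 4 - (y - y) = 4 - 1*0 = 4 + 0 = 4)
w(j) = 0 (w(j) = 0*j² = 0)
P(r) = 76 (P(r) = 4 + 72 = 76)
(-31603 + w(J(14, 15)))*(7845 + P(166)) = (-31603 + 0)*(7845 + 76) = -31603*7921 = -250327363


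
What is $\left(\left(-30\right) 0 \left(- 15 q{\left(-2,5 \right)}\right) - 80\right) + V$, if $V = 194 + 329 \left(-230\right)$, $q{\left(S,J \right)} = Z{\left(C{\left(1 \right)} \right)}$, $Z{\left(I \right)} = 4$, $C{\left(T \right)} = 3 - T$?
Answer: $-75556$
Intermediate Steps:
$q{\left(S,J \right)} = 4$
$V = -75476$ ($V = 194 - 75670 = -75476$)
$\left(\left(-30\right) 0 \left(- 15 q{\left(-2,5 \right)}\right) - 80\right) + V = \left(\left(-30\right) 0 \left(\left(-15\right) 4\right) - 80\right) - 75476 = \left(0 \left(-60\right) - 80\right) - 75476 = \left(0 - 80\right) - 75476 = -80 - 75476 = -75556$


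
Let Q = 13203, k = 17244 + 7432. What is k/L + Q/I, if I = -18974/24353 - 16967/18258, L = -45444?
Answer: -66699928419640609/8630095569123 ≈ -7728.8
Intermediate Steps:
k = 24676
I = -759624643/444637074 (I = -18974*1/24353 - 16967*1/18258 = -18974/24353 - 16967/18258 = -759624643/444637074 ≈ -1.7084)
k/L + Q/I = 24676/(-45444) + 13203/(-759624643/444637074) = 24676*(-1/45444) + 13203*(-444637074/759624643) = -6169/11361 - 5870543288022/759624643 = -66699928419640609/8630095569123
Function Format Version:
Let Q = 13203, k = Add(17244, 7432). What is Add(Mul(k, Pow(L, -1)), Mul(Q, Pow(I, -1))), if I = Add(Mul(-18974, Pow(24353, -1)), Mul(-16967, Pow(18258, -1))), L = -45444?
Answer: Rational(-66699928419640609, 8630095569123) ≈ -7728.8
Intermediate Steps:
k = 24676
I = Rational(-759624643, 444637074) (I = Add(Mul(-18974, Rational(1, 24353)), Mul(-16967, Rational(1, 18258))) = Add(Rational(-18974, 24353), Rational(-16967, 18258)) = Rational(-759624643, 444637074) ≈ -1.7084)
Add(Mul(k, Pow(L, -1)), Mul(Q, Pow(I, -1))) = Add(Mul(24676, Pow(-45444, -1)), Mul(13203, Pow(Rational(-759624643, 444637074), -1))) = Add(Mul(24676, Rational(-1, 45444)), Mul(13203, Rational(-444637074, 759624643))) = Add(Rational(-6169, 11361), Rational(-5870543288022, 759624643)) = Rational(-66699928419640609, 8630095569123)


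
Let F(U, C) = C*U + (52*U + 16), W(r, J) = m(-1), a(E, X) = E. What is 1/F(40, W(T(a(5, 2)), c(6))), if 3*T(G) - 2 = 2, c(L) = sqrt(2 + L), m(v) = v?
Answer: 1/2056 ≈ 0.00048638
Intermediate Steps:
T(G) = 4/3 (T(G) = 2/3 + (1/3)*2 = 2/3 + 2/3 = 4/3)
W(r, J) = -1
F(U, C) = 16 + 52*U + C*U (F(U, C) = C*U + (16 + 52*U) = 16 + 52*U + C*U)
1/F(40, W(T(a(5, 2)), c(6))) = 1/(16 + 52*40 - 1*40) = 1/(16 + 2080 - 40) = 1/2056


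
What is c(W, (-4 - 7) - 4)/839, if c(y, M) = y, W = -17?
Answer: -17/839 ≈ -0.020262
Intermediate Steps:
c(W, (-4 - 7) - 4)/839 = -17/839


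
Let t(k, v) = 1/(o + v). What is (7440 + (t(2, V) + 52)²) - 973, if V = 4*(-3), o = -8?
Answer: 3666321/400 ≈ 9165.8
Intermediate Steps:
V = -12
t(k, v) = 1/(-8 + v)
(7440 + (t(2, V) + 52)²) - 973 = (7440 + (1/(-8 - 12) + 52)²) - 973 = (7440 + (1/(-20) + 52)²) - 973 = (7440 + (-1/20 + 52)²) - 973 = (7440 + (1039/20)²) - 973 = (7440 + 1079521/400) - 973 = 4055521/400 - 973 = 3666321/400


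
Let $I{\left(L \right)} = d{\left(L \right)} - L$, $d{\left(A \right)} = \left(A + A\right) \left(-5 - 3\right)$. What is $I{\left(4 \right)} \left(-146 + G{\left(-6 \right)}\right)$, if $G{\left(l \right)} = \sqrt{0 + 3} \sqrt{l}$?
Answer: $9928 - 204 i \sqrt{2} \approx 9928.0 - 288.5 i$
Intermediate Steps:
$d{\left(A \right)} = - 16 A$ ($d{\left(A \right)} = 2 A \left(-8\right) = - 16 A$)
$G{\left(l \right)} = \sqrt{3} \sqrt{l}$
$I{\left(L \right)} = - 17 L$ ($I{\left(L \right)} = - 16 L - L = - 17 L$)
$I{\left(4 \right)} \left(-146 + G{\left(-6 \right)}\right) = \left(-17\right) 4 \left(-146 + \sqrt{3} \sqrt{-6}\right) = - 68 \left(-146 + \sqrt{3} i \sqrt{6}\right) = - 68 \left(-146 + 3 i \sqrt{2}\right) = 9928 - 204 i \sqrt{2}$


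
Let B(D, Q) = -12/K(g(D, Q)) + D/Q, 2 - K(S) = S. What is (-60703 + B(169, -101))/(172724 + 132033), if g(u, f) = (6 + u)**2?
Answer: -187754878944/942589934711 ≈ -0.19919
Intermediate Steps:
K(S) = 2 - S
B(D, Q) = -12/(2 - (6 + D)**2) + D/Q
(-60703 + B(169, -101))/(172724 + 132033) = (-60703 + (12/(-2 + (6 + 169)**2) + 169/(-101)))/(172724 + 132033) = (-60703 + (12/(-2 + 175**2) + 169*(-1/101)))/304757 = (-60703 + (12/(-2 + 30625) - 169/101))*(1/304757) = (-60703 + (12/30623 - 169/101))*(1/304757) = (-60703 - 5174075/3092923)*(1/304757) = -187754878944/3092923*1/304757 = -187754878944/942589934711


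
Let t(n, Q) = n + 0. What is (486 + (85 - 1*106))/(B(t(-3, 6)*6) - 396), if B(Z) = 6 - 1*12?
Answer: -155/134 ≈ -1.1567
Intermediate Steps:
t(n, Q) = n
B(Z) = -6 (B(Z) = 6 - 12 = -6)
(486 + (85 - 1*106))/(B(t(-3, 6)*6) - 396) = (486 + (85 - 1*106))/(-6 - 396) = (486 + (85 - 106))/(-402) = (486 - 21)*(-1/402) = 465*(-1/402) = -155/134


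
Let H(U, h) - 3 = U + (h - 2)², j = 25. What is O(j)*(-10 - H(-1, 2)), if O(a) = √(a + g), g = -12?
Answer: -12*√13 ≈ -43.267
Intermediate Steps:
H(U, h) = 3 + U + (-2 + h)² (H(U, h) = 3 + (U + (h - 2)²) = 3 + (U + (-2 + h)²) = 3 + U + (-2 + h)²)
O(a) = √(-12 + a) (O(a) = √(a - 12) = √(-12 + a))
O(j)*(-10 - H(-1, 2)) = √(-12 + 25)*(-10 - (3 - 1 + (-2 + 2)²)) = √13*(-10 - (3 - 1 + 0²)) = √13*(-10 - (3 - 1 + 0)) = √13*(-10 - 1*2) = √13*(-10 - 2) = √13*(-12) = -12*√13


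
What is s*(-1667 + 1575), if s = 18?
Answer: -1656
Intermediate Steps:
s*(-1667 + 1575) = 18*(-1667 + 1575) = 18*(-92) = -1656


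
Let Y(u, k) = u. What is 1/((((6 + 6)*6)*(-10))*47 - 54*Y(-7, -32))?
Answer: -1/33462 ≈ -2.9885e-5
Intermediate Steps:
1/((((6 + 6)*6)*(-10))*47 - 54*Y(-7, -32)) = 1/((((6 + 6)*6)*(-10))*47 - 54*(-7)) = 1/(((12*6)*(-10))*47 + 378) = 1/((72*(-10))*47 + 378) = 1/(-720*47 + 378) = 1/(-33840 + 378) = 1/(-33462) = -1/33462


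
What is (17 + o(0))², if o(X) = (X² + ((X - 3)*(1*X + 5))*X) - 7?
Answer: 100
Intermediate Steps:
o(X) = -7 + X² + X*(-3 + X)*(5 + X) (o(X) = (X² + ((-3 + X)*(X + 5))*X) - 7 = (X² + ((-3 + X)*(5 + X))*X) - 7 = (X² + X*(-3 + X)*(5 + X)) - 7 = -7 + X² + X*(-3 + X)*(5 + X))
(17 + o(0))² = (17 + (-7 + 0³ - 15*0 + 3*0²))² = (17 + (-7 + 0 + 0 + 3*0))² = (17 + (-7 + 0 + 0 + 0))² = (17 - 7)² = 10² = 100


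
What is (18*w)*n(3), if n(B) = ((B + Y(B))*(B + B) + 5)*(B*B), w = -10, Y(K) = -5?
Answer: 11340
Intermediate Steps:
n(B) = B²*(5 + 2*B*(-5 + B)) (n(B) = ((B - 5)*(B + B) + 5)*(B*B) = ((-5 + B)*(2*B) + 5)*B² = (2*B*(-5 + B) + 5)*B² = (5 + 2*B*(-5 + B))*B² = B²*(5 + 2*B*(-5 + B)))
(18*w)*n(3) = (18*(-10))*(3²*(5 - 10*3 + 2*3²)) = -1620*(5 - 30 + 2*9) = -1620*(5 - 30 + 18) = -1620*(-7) = -180*(-63) = 11340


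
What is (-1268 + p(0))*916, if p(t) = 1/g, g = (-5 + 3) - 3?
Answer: -5808356/5 ≈ -1.1617e+6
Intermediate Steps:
g = -5 (g = -2 - 3 = -5)
p(t) = -1/5 (p(t) = 1/(-5) = -1/5)
(-1268 + p(0))*916 = (-1268 - 1/5)*916 = -6341/5*916 = -5808356/5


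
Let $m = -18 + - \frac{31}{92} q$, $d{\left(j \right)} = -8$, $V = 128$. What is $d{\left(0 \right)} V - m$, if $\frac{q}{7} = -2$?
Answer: $- \frac{46493}{46} \approx -1010.7$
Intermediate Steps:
$q = -14$ ($q = 7 \left(-2\right) = -14$)
$m = - \frac{611}{46}$ ($m = -18 + - \frac{31}{92} \left(-14\right) = -18 + \left(-31\right) \frac{1}{92} \left(-14\right) = -18 - - \frac{217}{46} = -18 + \frac{217}{46} = - \frac{611}{46} \approx -13.283$)
$d{\left(0 \right)} V - m = \left(-8\right) 128 - - \frac{611}{46} = -1024 + \frac{611}{46} = - \frac{46493}{46}$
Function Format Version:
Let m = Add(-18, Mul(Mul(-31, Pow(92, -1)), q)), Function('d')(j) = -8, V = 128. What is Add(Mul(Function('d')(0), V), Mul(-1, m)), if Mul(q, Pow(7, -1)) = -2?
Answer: Rational(-46493, 46) ≈ -1010.7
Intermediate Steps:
q = -14 (q = Mul(7, -2) = -14)
m = Rational(-611, 46) (m = Add(-18, Mul(Mul(-31, Pow(92, -1)), -14)) = Add(-18, Mul(Mul(-31, Rational(1, 92)), -14)) = Add(-18, Mul(Rational(-31, 92), -14)) = Add(-18, Rational(217, 46)) = Rational(-611, 46) ≈ -13.283)
Add(Mul(Function('d')(0), V), Mul(-1, m)) = Add(Mul(-8, 128), Mul(-1, Rational(-611, 46))) = Add(-1024, Rational(611, 46)) = Rational(-46493, 46)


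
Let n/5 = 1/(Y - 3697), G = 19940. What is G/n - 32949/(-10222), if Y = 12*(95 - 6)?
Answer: -107172035395/10222 ≈ -1.0484e+7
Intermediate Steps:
Y = 1068 (Y = 12*89 = 1068)
n = -5/2629 (n = 5/(1068 - 3697) = 5/(-2629) = 5*(-1/2629) = -5/2629 ≈ -0.0019019)
G/n - 32949/(-10222) = 19940/(-5/2629) - 32949/(-10222) = 19940*(-2629/5) - 32949*(-1/10222) = -10484452 + 32949/10222 = -107172035395/10222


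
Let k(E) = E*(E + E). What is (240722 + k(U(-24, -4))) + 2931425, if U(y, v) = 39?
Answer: 3175189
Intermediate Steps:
k(E) = 2*E² (k(E) = E*(2*E) = 2*E²)
(240722 + k(U(-24, -4))) + 2931425 = (240722 + 2*39²) + 2931425 = (240722 + 2*1521) + 2931425 = (240722 + 3042) + 2931425 = 243764 + 2931425 = 3175189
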